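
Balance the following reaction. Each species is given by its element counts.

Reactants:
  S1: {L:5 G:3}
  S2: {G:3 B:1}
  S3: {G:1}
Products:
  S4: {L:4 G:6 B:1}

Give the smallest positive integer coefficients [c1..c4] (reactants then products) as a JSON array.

L: 4·5+5·0+3·0 = 20 | 5·4 = 20
G: 4·3+5·3+3·1 = 30 | 5·6 = 30
B: 4·0+5·1+3·0 = 5 | 5·1 = 5
gcd(4,5,3,5) = 1

Coefficients: [4, 5, 3, 5]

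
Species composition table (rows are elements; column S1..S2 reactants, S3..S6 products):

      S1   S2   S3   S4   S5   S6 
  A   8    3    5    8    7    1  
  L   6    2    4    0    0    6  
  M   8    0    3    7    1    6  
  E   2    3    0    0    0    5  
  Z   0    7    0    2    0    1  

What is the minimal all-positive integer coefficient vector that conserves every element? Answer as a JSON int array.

Coefficients: [6, 1, 5, 2, 1, 3]

A: 6·8+1·3 = 51 | 5·5+2·8+1·7+3·1 = 51
L: 6·6+1·2 = 38 | 5·4+2·0+1·0+3·6 = 38
M: 6·8+1·0 = 48 | 5·3+2·7+1·1+3·6 = 48
E: 6·2+1·3 = 15 | 5·0+2·0+1·0+3·5 = 15
Z: 6·0+1·7 = 7 | 5·0+2·2+1·0+3·1 = 7
gcd(6,1,5,2,1,3) = 1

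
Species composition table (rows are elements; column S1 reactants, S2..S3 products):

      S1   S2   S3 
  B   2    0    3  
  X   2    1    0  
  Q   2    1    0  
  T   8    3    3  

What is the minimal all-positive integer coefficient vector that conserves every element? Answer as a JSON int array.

Coefficients: [3, 6, 2]

B: 3·2 = 6 | 6·0+2·3 = 6
X: 3·2 = 6 | 6·1+2·0 = 6
Q: 3·2 = 6 | 6·1+2·0 = 6
T: 3·8 = 24 | 6·3+2·3 = 24
gcd(3,6,2) = 1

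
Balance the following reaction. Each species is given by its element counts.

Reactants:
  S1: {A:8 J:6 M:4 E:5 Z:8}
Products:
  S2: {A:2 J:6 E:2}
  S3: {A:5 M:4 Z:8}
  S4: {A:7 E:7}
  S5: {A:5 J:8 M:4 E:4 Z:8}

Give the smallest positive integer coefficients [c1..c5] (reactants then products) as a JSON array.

Coefficients: [6, 2, 3, 2, 3]

A: 6·8 = 48 | 2·2+3·5+2·7+3·5 = 48
J: 6·6 = 36 | 2·6+3·0+2·0+3·8 = 36
M: 6·4 = 24 | 2·0+3·4+2·0+3·4 = 24
E: 6·5 = 30 | 2·2+3·0+2·7+3·4 = 30
Z: 6·8 = 48 | 2·0+3·8+2·0+3·8 = 48
gcd(6,2,3,2,3) = 1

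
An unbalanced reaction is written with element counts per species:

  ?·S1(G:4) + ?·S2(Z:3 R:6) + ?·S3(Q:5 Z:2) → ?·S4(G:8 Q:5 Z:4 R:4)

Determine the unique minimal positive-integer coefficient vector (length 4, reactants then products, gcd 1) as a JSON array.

Coefficients: [6, 2, 3, 3]

G: 6·4+2·0+3·0 = 24 | 3·8 = 24
Q: 6·0+2·0+3·5 = 15 | 3·5 = 15
Z: 6·0+2·3+3·2 = 12 | 3·4 = 12
R: 6·0+2·6+3·0 = 12 | 3·4 = 12
gcd(6,2,3,3) = 1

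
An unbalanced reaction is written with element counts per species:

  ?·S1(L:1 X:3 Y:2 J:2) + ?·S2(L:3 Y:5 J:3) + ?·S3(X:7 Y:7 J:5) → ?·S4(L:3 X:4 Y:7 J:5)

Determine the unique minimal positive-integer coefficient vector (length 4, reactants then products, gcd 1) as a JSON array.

L: 3·1+3·3+1·0 = 12 | 4·3 = 12
X: 3·3+3·0+1·7 = 16 | 4·4 = 16
Y: 3·2+3·5+1·7 = 28 | 4·7 = 28
J: 3·2+3·3+1·5 = 20 | 4·5 = 20
gcd(3,3,1,4) = 1

Coefficients: [3, 3, 1, 4]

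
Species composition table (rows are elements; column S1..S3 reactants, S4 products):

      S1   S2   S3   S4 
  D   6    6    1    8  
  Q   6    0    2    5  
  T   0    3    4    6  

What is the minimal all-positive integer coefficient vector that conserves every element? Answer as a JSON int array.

Coefficients: [3, 4, 6, 6]

D: 3·6+4·6+6·1 = 48 | 6·8 = 48
Q: 3·6+4·0+6·2 = 30 | 6·5 = 30
T: 3·0+4·3+6·4 = 36 | 6·6 = 36
gcd(3,4,6,6) = 1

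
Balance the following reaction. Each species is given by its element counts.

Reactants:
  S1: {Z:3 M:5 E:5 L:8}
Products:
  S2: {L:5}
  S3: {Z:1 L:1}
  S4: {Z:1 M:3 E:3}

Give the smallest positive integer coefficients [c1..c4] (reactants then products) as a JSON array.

Coefficients: [3, 4, 4, 5]

Z: 3·3 = 9 | 4·0+4·1+5·1 = 9
M: 3·5 = 15 | 4·0+4·0+5·3 = 15
E: 3·5 = 15 | 4·0+4·0+5·3 = 15
L: 3·8 = 24 | 4·5+4·1+5·0 = 24
gcd(3,4,4,5) = 1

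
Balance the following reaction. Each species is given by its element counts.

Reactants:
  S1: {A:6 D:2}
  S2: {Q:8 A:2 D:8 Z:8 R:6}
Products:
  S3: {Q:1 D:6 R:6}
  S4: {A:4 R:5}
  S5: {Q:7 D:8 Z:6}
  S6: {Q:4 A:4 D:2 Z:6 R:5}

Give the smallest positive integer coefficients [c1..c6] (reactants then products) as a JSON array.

Coefficients: [2, 6, 1, 3, 5, 3]

Q: 2·0+6·8 = 48 | 1·1+3·0+5·7+3·4 = 48
A: 2·6+6·2 = 24 | 1·0+3·4+5·0+3·4 = 24
D: 2·2+6·8 = 52 | 1·6+3·0+5·8+3·2 = 52
Z: 2·0+6·8 = 48 | 1·0+3·0+5·6+3·6 = 48
R: 2·0+6·6 = 36 | 1·6+3·5+5·0+3·5 = 36
gcd(2,6,1,3,5,3) = 1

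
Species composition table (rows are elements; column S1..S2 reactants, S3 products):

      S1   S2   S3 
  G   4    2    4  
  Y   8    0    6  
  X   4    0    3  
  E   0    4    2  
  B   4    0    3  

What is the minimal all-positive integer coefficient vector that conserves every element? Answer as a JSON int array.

G: 3·4+2·2 = 16 | 4·4 = 16
Y: 3·8+2·0 = 24 | 4·6 = 24
X: 3·4+2·0 = 12 | 4·3 = 12
E: 3·0+2·4 = 8 | 4·2 = 8
B: 3·4+2·0 = 12 | 4·3 = 12
gcd(3,2,4) = 1

Coefficients: [3, 2, 4]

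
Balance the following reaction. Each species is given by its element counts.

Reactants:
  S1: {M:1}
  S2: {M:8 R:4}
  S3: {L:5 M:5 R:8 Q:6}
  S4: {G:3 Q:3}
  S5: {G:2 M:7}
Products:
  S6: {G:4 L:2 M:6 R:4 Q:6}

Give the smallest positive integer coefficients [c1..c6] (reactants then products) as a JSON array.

Coefficients: [5, 1, 2, 6, 1, 5]

G: 5·0+1·0+2·0+6·3+1·2 = 20 | 5·4 = 20
L: 5·0+1·0+2·5+6·0+1·0 = 10 | 5·2 = 10
M: 5·1+1·8+2·5+6·0+1·7 = 30 | 5·6 = 30
R: 5·0+1·4+2·8+6·0+1·0 = 20 | 5·4 = 20
Q: 5·0+1·0+2·6+6·3+1·0 = 30 | 5·6 = 30
gcd(5,1,2,6,1,5) = 1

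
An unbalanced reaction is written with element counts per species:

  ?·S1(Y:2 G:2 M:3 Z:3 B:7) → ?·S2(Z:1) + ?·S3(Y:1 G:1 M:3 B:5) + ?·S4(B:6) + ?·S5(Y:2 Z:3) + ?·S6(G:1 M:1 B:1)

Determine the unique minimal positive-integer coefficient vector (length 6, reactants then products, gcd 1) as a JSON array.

Coefficients: [4, 3, 2, 2, 3, 6]

Y: 4·2 = 8 | 3·0+2·1+2·0+3·2+6·0 = 8
G: 4·2 = 8 | 3·0+2·1+2·0+3·0+6·1 = 8
M: 4·3 = 12 | 3·0+2·3+2·0+3·0+6·1 = 12
Z: 4·3 = 12 | 3·1+2·0+2·0+3·3+6·0 = 12
B: 4·7 = 28 | 3·0+2·5+2·6+3·0+6·1 = 28
gcd(4,3,2,2,3,6) = 1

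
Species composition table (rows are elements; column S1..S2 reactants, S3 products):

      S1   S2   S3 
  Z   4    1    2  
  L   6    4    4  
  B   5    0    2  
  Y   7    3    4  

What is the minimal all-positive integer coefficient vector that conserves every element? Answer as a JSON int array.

Z: 2·4+2·1 = 10 | 5·2 = 10
L: 2·6+2·4 = 20 | 5·4 = 20
B: 2·5+2·0 = 10 | 5·2 = 10
Y: 2·7+2·3 = 20 | 5·4 = 20
gcd(2,2,5) = 1

Coefficients: [2, 2, 5]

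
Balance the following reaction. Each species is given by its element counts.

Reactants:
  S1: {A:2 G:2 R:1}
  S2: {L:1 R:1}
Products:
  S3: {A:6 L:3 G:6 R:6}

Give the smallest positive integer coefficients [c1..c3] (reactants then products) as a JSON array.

Coefficients: [3, 3, 1]

A: 3·2+3·0 = 6 | 1·6 = 6
L: 3·0+3·1 = 3 | 1·3 = 3
G: 3·2+3·0 = 6 | 1·6 = 6
R: 3·1+3·1 = 6 | 1·6 = 6
gcd(3,3,1) = 1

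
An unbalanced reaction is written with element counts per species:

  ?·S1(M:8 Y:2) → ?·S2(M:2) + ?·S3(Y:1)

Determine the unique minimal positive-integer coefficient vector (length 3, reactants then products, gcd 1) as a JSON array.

Coefficients: [1, 4, 2]

M: 1·8 = 8 | 4·2+2·0 = 8
Y: 1·2 = 2 | 4·0+2·1 = 2
gcd(1,4,2) = 1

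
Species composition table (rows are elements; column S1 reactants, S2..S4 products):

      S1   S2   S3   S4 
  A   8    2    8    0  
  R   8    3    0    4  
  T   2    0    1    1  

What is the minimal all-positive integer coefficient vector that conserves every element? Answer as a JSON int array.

A: 4·8 = 32 | 4·2+3·8+5·0 = 32
R: 4·8 = 32 | 4·3+3·0+5·4 = 32
T: 4·2 = 8 | 4·0+3·1+5·1 = 8
gcd(4,4,3,5) = 1

Coefficients: [4, 4, 3, 5]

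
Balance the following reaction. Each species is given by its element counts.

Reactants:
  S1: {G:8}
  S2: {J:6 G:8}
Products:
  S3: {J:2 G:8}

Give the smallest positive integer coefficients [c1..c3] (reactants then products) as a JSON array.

J: 2·0+1·6 = 6 | 3·2 = 6
G: 2·8+1·8 = 24 | 3·8 = 24
gcd(2,1,3) = 1

Coefficients: [2, 1, 3]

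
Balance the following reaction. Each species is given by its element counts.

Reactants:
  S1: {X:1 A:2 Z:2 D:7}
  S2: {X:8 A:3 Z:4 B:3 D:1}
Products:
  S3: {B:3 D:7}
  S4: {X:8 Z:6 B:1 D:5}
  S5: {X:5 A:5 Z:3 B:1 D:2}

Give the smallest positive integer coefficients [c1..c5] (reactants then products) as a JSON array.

Coefficients: [2, 2, 1, 1, 2]

X: 2·1+2·8 = 18 | 1·0+1·8+2·5 = 18
A: 2·2+2·3 = 10 | 1·0+1·0+2·5 = 10
Z: 2·2+2·4 = 12 | 1·0+1·6+2·3 = 12
B: 2·0+2·3 = 6 | 1·3+1·1+2·1 = 6
D: 2·7+2·1 = 16 | 1·7+1·5+2·2 = 16
gcd(2,2,1,1,2) = 1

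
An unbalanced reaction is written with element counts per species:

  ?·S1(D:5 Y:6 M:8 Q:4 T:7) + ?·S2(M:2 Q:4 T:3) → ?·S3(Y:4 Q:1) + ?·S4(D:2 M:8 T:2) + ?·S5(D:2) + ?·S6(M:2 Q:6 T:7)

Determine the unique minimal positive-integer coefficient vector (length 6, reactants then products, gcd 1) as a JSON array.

Coefficients: [4, 5, 6, 4, 6, 5]

D: 4·5+5·0 = 20 | 6·0+4·2+6·2+5·0 = 20
Y: 4·6+5·0 = 24 | 6·4+4·0+6·0+5·0 = 24
M: 4·8+5·2 = 42 | 6·0+4·8+6·0+5·2 = 42
Q: 4·4+5·4 = 36 | 6·1+4·0+6·0+5·6 = 36
T: 4·7+5·3 = 43 | 6·0+4·2+6·0+5·7 = 43
gcd(4,5,6,4,6,5) = 1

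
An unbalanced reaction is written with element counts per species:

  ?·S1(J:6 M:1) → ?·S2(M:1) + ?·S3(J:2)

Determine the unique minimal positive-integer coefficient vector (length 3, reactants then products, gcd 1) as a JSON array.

Coefficients: [1, 1, 3]

J: 1·6 = 6 | 1·0+3·2 = 6
M: 1·1 = 1 | 1·1+3·0 = 1
gcd(1,1,3) = 1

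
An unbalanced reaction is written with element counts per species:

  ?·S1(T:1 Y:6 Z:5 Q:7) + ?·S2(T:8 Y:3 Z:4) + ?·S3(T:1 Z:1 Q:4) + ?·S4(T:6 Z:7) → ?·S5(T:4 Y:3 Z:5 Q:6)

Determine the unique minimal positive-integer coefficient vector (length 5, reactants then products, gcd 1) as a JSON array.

Coefficients: [2, 1, 4, 1, 5]

T: 2·1+1·8+4·1+1·6 = 20 | 5·4 = 20
Y: 2·6+1·3+4·0+1·0 = 15 | 5·3 = 15
Z: 2·5+1·4+4·1+1·7 = 25 | 5·5 = 25
Q: 2·7+1·0+4·4+1·0 = 30 | 5·6 = 30
gcd(2,1,4,1,5) = 1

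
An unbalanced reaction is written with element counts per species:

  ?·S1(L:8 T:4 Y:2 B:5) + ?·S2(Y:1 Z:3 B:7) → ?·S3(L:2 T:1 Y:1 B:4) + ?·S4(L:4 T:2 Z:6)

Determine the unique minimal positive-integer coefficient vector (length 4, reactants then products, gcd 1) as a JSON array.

L: 2·8+2·0 = 16 | 6·2+1·4 = 16
T: 2·4+2·0 = 8 | 6·1+1·2 = 8
Y: 2·2+2·1 = 6 | 6·1+1·0 = 6
Z: 2·0+2·3 = 6 | 6·0+1·6 = 6
B: 2·5+2·7 = 24 | 6·4+1·0 = 24
gcd(2,2,6,1) = 1

Coefficients: [2, 2, 6, 1]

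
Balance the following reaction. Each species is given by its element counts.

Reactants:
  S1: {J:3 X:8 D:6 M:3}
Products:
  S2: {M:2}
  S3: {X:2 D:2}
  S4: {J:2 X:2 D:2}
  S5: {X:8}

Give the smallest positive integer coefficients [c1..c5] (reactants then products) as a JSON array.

J: 4·3 = 12 | 6·0+6·0+6·2+1·0 = 12
X: 4·8 = 32 | 6·0+6·2+6·2+1·8 = 32
D: 4·6 = 24 | 6·0+6·2+6·2+1·0 = 24
M: 4·3 = 12 | 6·2+6·0+6·0+1·0 = 12
gcd(4,6,6,6,1) = 1

Coefficients: [4, 6, 6, 6, 1]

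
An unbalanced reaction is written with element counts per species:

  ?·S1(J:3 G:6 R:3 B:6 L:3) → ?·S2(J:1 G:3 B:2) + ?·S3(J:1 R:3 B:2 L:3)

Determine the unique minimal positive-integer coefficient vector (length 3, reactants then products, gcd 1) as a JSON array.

J: 1·3 = 3 | 2·1+1·1 = 3
G: 1·6 = 6 | 2·3+1·0 = 6
R: 1·3 = 3 | 2·0+1·3 = 3
B: 1·6 = 6 | 2·2+1·2 = 6
L: 1·3 = 3 | 2·0+1·3 = 3
gcd(1,2,1) = 1

Coefficients: [1, 2, 1]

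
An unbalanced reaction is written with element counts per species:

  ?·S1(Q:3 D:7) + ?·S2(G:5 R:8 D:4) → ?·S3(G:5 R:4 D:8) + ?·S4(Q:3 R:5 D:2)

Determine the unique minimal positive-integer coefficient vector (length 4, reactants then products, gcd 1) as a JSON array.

Coefficients: [4, 5, 5, 4]

Q: 4·3+5·0 = 12 | 5·0+4·3 = 12
G: 4·0+5·5 = 25 | 5·5+4·0 = 25
R: 4·0+5·8 = 40 | 5·4+4·5 = 40
D: 4·7+5·4 = 48 | 5·8+4·2 = 48
gcd(4,5,5,4) = 1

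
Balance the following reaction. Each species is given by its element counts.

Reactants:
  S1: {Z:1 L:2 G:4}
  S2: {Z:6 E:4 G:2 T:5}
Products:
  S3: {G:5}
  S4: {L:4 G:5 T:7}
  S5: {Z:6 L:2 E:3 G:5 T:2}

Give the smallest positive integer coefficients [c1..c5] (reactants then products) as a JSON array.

Z: 6·1+3·6 = 24 | 1·0+1·0+4·6 = 24
L: 6·2+3·0 = 12 | 1·0+1·4+4·2 = 12
E: 6·0+3·4 = 12 | 1·0+1·0+4·3 = 12
G: 6·4+3·2 = 30 | 1·5+1·5+4·5 = 30
T: 6·0+3·5 = 15 | 1·0+1·7+4·2 = 15
gcd(6,3,1,1,4) = 1

Coefficients: [6, 3, 1, 1, 4]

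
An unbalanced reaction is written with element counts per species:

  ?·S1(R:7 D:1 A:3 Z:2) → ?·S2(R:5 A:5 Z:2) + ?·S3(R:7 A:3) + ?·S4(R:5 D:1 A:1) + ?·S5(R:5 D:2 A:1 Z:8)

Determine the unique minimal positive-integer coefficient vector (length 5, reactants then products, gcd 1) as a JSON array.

Coefficients: [6, 2, 1, 4, 1]

R: 6·7 = 42 | 2·5+1·7+4·5+1·5 = 42
D: 6·1 = 6 | 2·0+1·0+4·1+1·2 = 6
A: 6·3 = 18 | 2·5+1·3+4·1+1·1 = 18
Z: 6·2 = 12 | 2·2+1·0+4·0+1·8 = 12
gcd(6,2,1,4,1) = 1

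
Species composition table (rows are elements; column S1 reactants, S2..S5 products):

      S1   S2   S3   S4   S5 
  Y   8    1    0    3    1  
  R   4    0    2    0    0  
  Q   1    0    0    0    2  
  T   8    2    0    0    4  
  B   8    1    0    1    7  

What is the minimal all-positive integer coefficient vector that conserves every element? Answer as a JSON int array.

Coefficients: [2, 6, 4, 3, 1]

Y: 2·8 = 16 | 6·1+4·0+3·3+1·1 = 16
R: 2·4 = 8 | 6·0+4·2+3·0+1·0 = 8
Q: 2·1 = 2 | 6·0+4·0+3·0+1·2 = 2
T: 2·8 = 16 | 6·2+4·0+3·0+1·4 = 16
B: 2·8 = 16 | 6·1+4·0+3·1+1·7 = 16
gcd(2,6,4,3,1) = 1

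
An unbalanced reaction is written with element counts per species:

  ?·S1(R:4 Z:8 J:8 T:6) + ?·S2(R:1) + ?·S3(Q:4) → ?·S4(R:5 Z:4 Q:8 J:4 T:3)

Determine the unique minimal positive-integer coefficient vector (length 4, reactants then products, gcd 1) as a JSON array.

Coefficients: [1, 6, 4, 2]

R: 1·4+6·1+4·0 = 10 | 2·5 = 10
Z: 1·8+6·0+4·0 = 8 | 2·4 = 8
Q: 1·0+6·0+4·4 = 16 | 2·8 = 16
J: 1·8+6·0+4·0 = 8 | 2·4 = 8
T: 1·6+6·0+4·0 = 6 | 2·3 = 6
gcd(1,6,4,2) = 1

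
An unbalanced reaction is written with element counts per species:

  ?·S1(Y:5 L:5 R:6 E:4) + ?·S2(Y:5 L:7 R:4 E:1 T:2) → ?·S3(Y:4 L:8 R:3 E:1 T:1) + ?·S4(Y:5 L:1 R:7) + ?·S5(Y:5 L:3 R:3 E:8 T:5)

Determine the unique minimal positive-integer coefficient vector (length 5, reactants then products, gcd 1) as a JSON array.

Coefficients: [2, 5, 5, 2, 1]

Y: 2·5+5·5 = 35 | 5·4+2·5+1·5 = 35
L: 2·5+5·7 = 45 | 5·8+2·1+1·3 = 45
R: 2·6+5·4 = 32 | 5·3+2·7+1·3 = 32
E: 2·4+5·1 = 13 | 5·1+2·0+1·8 = 13
T: 2·0+5·2 = 10 | 5·1+2·0+1·5 = 10
gcd(2,5,5,2,1) = 1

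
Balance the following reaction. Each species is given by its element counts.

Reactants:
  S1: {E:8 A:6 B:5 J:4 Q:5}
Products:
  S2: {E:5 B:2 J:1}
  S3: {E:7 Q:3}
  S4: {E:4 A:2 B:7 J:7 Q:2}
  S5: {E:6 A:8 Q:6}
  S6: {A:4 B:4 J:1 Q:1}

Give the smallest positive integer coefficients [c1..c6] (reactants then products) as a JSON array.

Coefficients: [4, 1, 1, 2, 2, 1]

E: 4·8 = 32 | 1·5+1·7+2·4+2·6+1·0 = 32
A: 4·6 = 24 | 1·0+1·0+2·2+2·8+1·4 = 24
B: 4·5 = 20 | 1·2+1·0+2·7+2·0+1·4 = 20
J: 4·4 = 16 | 1·1+1·0+2·7+2·0+1·1 = 16
Q: 4·5 = 20 | 1·0+1·3+2·2+2·6+1·1 = 20
gcd(4,1,1,2,2,1) = 1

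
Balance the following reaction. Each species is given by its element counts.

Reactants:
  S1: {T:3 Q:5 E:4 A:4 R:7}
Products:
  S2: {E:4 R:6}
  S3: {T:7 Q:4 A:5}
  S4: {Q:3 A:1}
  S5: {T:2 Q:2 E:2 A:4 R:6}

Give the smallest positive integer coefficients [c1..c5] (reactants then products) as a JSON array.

Coefficients: [6, 5, 2, 6, 2]

T: 6·3 = 18 | 5·0+2·7+6·0+2·2 = 18
Q: 6·5 = 30 | 5·0+2·4+6·3+2·2 = 30
E: 6·4 = 24 | 5·4+2·0+6·0+2·2 = 24
A: 6·4 = 24 | 5·0+2·5+6·1+2·4 = 24
R: 6·7 = 42 | 5·6+2·0+6·0+2·6 = 42
gcd(6,5,2,6,2) = 1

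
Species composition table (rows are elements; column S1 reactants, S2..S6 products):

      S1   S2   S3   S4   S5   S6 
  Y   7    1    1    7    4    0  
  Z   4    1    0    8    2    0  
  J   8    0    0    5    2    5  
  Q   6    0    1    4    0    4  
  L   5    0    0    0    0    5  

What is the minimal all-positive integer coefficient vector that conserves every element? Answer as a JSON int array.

Coefficients: [5, 2, 6, 1, 5, 5]

Y: 5·7 = 35 | 2·1+6·1+1·7+5·4+5·0 = 35
Z: 5·4 = 20 | 2·1+6·0+1·8+5·2+5·0 = 20
J: 5·8 = 40 | 2·0+6·0+1·5+5·2+5·5 = 40
Q: 5·6 = 30 | 2·0+6·1+1·4+5·0+5·4 = 30
L: 5·5 = 25 | 2·0+6·0+1·0+5·0+5·5 = 25
gcd(5,2,6,1,5,5) = 1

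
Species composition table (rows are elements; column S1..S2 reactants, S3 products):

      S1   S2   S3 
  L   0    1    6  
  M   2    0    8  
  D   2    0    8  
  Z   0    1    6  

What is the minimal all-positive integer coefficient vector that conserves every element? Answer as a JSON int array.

Coefficients: [4, 6, 1]

L: 4·0+6·1 = 6 | 1·6 = 6
M: 4·2+6·0 = 8 | 1·8 = 8
D: 4·2+6·0 = 8 | 1·8 = 8
Z: 4·0+6·1 = 6 | 1·6 = 6
gcd(4,6,1) = 1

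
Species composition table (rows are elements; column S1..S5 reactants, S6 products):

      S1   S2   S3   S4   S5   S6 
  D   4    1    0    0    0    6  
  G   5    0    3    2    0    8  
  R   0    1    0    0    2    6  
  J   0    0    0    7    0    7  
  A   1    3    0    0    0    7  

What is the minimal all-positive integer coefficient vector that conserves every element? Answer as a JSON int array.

D: 3·4+6·1+1·0+3·0+6·0 = 18 | 3·6 = 18
G: 3·5+6·0+1·3+3·2+6·0 = 24 | 3·8 = 24
R: 3·0+6·1+1·0+3·0+6·2 = 18 | 3·6 = 18
J: 3·0+6·0+1·0+3·7+6·0 = 21 | 3·7 = 21
A: 3·1+6·3+1·0+3·0+6·0 = 21 | 3·7 = 21
gcd(3,6,1,3,6,3) = 1

Coefficients: [3, 6, 1, 3, 6, 3]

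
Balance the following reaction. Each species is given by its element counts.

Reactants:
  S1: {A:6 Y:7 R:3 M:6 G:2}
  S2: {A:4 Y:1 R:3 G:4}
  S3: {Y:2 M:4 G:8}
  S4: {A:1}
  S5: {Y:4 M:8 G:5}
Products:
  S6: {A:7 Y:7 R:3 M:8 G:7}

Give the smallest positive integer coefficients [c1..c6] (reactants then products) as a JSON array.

A: 2·6+1·4+1·0+5·1+1·0 = 21 | 3·7 = 21
Y: 2·7+1·1+1·2+5·0+1·4 = 21 | 3·7 = 21
R: 2·3+1·3+1·0+5·0+1·0 = 9 | 3·3 = 9
M: 2·6+1·0+1·4+5·0+1·8 = 24 | 3·8 = 24
G: 2·2+1·4+1·8+5·0+1·5 = 21 | 3·7 = 21
gcd(2,1,1,5,1,3) = 1

Coefficients: [2, 1, 1, 5, 1, 3]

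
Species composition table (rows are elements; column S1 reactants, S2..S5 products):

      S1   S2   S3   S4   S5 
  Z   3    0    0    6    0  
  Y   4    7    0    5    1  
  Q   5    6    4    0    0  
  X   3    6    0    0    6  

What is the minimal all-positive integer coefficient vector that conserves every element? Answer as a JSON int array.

Coefficients: [6, 1, 6, 3, 2]

Z: 6·3 = 18 | 1·0+6·0+3·6+2·0 = 18
Y: 6·4 = 24 | 1·7+6·0+3·5+2·1 = 24
Q: 6·5 = 30 | 1·6+6·4+3·0+2·0 = 30
X: 6·3 = 18 | 1·6+6·0+3·0+2·6 = 18
gcd(6,1,6,3,2) = 1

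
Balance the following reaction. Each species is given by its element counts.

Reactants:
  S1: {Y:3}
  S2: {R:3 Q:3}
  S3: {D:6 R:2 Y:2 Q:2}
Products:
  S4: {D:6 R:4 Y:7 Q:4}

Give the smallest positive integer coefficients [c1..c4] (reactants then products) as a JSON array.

D: 5·0+2·0+3·6 = 18 | 3·6 = 18
R: 5·0+2·3+3·2 = 12 | 3·4 = 12
Y: 5·3+2·0+3·2 = 21 | 3·7 = 21
Q: 5·0+2·3+3·2 = 12 | 3·4 = 12
gcd(5,2,3,3) = 1

Coefficients: [5, 2, 3, 3]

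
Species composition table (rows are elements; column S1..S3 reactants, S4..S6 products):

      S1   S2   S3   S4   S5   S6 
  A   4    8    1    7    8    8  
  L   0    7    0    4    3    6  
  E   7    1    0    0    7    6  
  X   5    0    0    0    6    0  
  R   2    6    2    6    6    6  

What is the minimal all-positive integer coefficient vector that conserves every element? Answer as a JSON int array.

Coefficients: [6, 5, 6, 2, 5, 2]

A: 6·4+5·8+6·1 = 70 | 2·7+5·8+2·8 = 70
L: 6·0+5·7+6·0 = 35 | 2·4+5·3+2·6 = 35
E: 6·7+5·1+6·0 = 47 | 2·0+5·7+2·6 = 47
X: 6·5+5·0+6·0 = 30 | 2·0+5·6+2·0 = 30
R: 6·2+5·6+6·2 = 54 | 2·6+5·6+2·6 = 54
gcd(6,5,6,2,5,2) = 1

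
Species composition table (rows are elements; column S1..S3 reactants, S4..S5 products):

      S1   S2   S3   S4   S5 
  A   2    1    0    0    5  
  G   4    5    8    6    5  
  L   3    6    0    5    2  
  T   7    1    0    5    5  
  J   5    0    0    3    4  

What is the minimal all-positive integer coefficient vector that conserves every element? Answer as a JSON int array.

A: 4·2+2·1+1·0 = 10 | 4·0+2·5 = 10
G: 4·4+2·5+1·8 = 34 | 4·6+2·5 = 34
L: 4·3+2·6+1·0 = 24 | 4·5+2·2 = 24
T: 4·7+2·1+1·0 = 30 | 4·5+2·5 = 30
J: 4·5+2·0+1·0 = 20 | 4·3+2·4 = 20
gcd(4,2,1,4,2) = 1

Coefficients: [4, 2, 1, 4, 2]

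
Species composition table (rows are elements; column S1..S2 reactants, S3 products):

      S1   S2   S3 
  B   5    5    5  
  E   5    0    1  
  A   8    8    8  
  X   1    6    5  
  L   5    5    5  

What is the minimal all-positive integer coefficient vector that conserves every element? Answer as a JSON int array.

B: 1·5+4·5 = 25 | 5·5 = 25
E: 1·5+4·0 = 5 | 5·1 = 5
A: 1·8+4·8 = 40 | 5·8 = 40
X: 1·1+4·6 = 25 | 5·5 = 25
L: 1·5+4·5 = 25 | 5·5 = 25
gcd(1,4,5) = 1

Coefficients: [1, 4, 5]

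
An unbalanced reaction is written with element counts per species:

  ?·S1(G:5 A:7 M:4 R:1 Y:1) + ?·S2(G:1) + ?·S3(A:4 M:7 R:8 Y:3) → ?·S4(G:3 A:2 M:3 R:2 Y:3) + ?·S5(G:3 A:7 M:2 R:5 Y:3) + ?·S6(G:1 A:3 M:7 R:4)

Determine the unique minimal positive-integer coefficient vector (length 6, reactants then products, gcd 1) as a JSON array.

Coefficients: [3, 4, 4, 2, 3, 4]

G: 3·5+4·1+4·0 = 19 | 2·3+3·3+4·1 = 19
A: 3·7+4·0+4·4 = 37 | 2·2+3·7+4·3 = 37
M: 3·4+4·0+4·7 = 40 | 2·3+3·2+4·7 = 40
R: 3·1+4·0+4·8 = 35 | 2·2+3·5+4·4 = 35
Y: 3·1+4·0+4·3 = 15 | 2·3+3·3+4·0 = 15
gcd(3,4,4,2,3,4) = 1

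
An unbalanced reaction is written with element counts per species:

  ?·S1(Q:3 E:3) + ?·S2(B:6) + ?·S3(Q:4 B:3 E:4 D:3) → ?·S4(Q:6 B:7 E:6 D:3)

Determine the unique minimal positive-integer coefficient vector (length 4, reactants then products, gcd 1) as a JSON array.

Q: 2·3+2·0+3·4 = 18 | 3·6 = 18
B: 2·0+2·6+3·3 = 21 | 3·7 = 21
E: 2·3+2·0+3·4 = 18 | 3·6 = 18
D: 2·0+2·0+3·3 = 9 | 3·3 = 9
gcd(2,2,3,3) = 1

Coefficients: [2, 2, 3, 3]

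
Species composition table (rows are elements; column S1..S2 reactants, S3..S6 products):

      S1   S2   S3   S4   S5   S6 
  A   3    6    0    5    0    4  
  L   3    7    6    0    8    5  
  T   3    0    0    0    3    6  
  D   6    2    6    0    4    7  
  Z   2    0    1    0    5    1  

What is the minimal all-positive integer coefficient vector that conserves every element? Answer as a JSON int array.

Coefficients: [5, 3, 3, 5, 1, 2]

A: 5·3+3·6 = 33 | 3·0+5·5+1·0+2·4 = 33
L: 5·3+3·7 = 36 | 3·6+5·0+1·8+2·5 = 36
T: 5·3+3·0 = 15 | 3·0+5·0+1·3+2·6 = 15
D: 5·6+3·2 = 36 | 3·6+5·0+1·4+2·7 = 36
Z: 5·2+3·0 = 10 | 3·1+5·0+1·5+2·1 = 10
gcd(5,3,3,5,1,2) = 1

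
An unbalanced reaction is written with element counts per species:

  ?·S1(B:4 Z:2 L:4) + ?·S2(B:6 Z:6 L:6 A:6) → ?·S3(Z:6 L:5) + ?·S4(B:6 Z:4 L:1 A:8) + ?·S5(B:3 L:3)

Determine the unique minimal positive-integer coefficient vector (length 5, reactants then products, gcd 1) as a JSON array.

B: 3·4+4·6 = 36 | 3·0+3·6+6·3 = 36
Z: 3·2+4·6 = 30 | 3·6+3·4+6·0 = 30
L: 3·4+4·6 = 36 | 3·5+3·1+6·3 = 36
A: 3·0+4·6 = 24 | 3·0+3·8+6·0 = 24
gcd(3,4,3,3,6) = 1

Coefficients: [3, 4, 3, 3, 6]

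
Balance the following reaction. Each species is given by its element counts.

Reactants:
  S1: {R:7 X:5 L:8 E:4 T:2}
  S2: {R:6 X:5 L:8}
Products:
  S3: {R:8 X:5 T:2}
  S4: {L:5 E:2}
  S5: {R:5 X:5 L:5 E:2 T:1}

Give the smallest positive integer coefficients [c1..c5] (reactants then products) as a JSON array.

Coefficients: [4, 1, 3, 6, 2]

R: 4·7+1·6 = 34 | 3·8+6·0+2·5 = 34
X: 4·5+1·5 = 25 | 3·5+6·0+2·5 = 25
L: 4·8+1·8 = 40 | 3·0+6·5+2·5 = 40
E: 4·4+1·0 = 16 | 3·0+6·2+2·2 = 16
T: 4·2+1·0 = 8 | 3·2+6·0+2·1 = 8
gcd(4,1,3,6,2) = 1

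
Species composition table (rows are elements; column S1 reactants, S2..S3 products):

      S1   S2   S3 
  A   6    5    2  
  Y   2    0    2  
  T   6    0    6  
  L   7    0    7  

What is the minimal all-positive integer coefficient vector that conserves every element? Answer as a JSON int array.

A: 5·6 = 30 | 4·5+5·2 = 30
Y: 5·2 = 10 | 4·0+5·2 = 10
T: 5·6 = 30 | 4·0+5·6 = 30
L: 5·7 = 35 | 4·0+5·7 = 35
gcd(5,4,5) = 1

Coefficients: [5, 4, 5]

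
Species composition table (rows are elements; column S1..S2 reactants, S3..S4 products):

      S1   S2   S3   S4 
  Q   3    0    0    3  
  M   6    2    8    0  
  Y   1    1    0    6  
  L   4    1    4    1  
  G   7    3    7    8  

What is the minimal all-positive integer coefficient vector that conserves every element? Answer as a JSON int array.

Q: 1·3+5·0 = 3 | 2·0+1·3 = 3
M: 1·6+5·2 = 16 | 2·8+1·0 = 16
Y: 1·1+5·1 = 6 | 2·0+1·6 = 6
L: 1·4+5·1 = 9 | 2·4+1·1 = 9
G: 1·7+5·3 = 22 | 2·7+1·8 = 22
gcd(1,5,2,1) = 1

Coefficients: [1, 5, 2, 1]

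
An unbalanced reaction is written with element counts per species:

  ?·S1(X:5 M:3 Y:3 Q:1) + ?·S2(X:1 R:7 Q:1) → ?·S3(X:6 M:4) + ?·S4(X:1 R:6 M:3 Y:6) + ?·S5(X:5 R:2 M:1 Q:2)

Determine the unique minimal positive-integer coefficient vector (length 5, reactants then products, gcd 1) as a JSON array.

X: 6·5+4·1 = 34 | 1·6+3·1+5·5 = 34
R: 6·0+4·7 = 28 | 1·0+3·6+5·2 = 28
M: 6·3+4·0 = 18 | 1·4+3·3+5·1 = 18
Y: 6·3+4·0 = 18 | 1·0+3·6+5·0 = 18
Q: 6·1+4·1 = 10 | 1·0+3·0+5·2 = 10
gcd(6,4,1,3,5) = 1

Coefficients: [6, 4, 1, 3, 5]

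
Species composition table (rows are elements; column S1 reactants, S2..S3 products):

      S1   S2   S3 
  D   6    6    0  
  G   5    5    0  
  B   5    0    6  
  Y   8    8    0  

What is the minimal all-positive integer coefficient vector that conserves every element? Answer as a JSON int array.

D: 6·6 = 36 | 6·6+5·0 = 36
G: 6·5 = 30 | 6·5+5·0 = 30
B: 6·5 = 30 | 6·0+5·6 = 30
Y: 6·8 = 48 | 6·8+5·0 = 48
gcd(6,6,5) = 1

Coefficients: [6, 6, 5]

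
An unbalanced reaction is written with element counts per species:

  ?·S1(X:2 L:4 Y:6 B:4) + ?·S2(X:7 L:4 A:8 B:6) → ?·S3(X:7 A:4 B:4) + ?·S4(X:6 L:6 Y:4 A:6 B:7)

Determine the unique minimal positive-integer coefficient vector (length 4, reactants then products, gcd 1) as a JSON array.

X: 4·2+5·7 = 43 | 1·7+6·6 = 43
L: 4·4+5·4 = 36 | 1·0+6·6 = 36
Y: 4·6+5·0 = 24 | 1·0+6·4 = 24
A: 4·0+5·8 = 40 | 1·4+6·6 = 40
B: 4·4+5·6 = 46 | 1·4+6·7 = 46
gcd(4,5,1,6) = 1

Coefficients: [4, 5, 1, 6]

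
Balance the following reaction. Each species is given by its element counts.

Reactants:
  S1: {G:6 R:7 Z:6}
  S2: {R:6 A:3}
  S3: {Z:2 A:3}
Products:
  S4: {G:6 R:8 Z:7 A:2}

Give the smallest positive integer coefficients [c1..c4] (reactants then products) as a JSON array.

Coefficients: [6, 1, 3, 6]

G: 6·6+1·0+3·0 = 36 | 6·6 = 36
R: 6·7+1·6+3·0 = 48 | 6·8 = 48
Z: 6·6+1·0+3·2 = 42 | 6·7 = 42
A: 6·0+1·3+3·3 = 12 | 6·2 = 12
gcd(6,1,3,6) = 1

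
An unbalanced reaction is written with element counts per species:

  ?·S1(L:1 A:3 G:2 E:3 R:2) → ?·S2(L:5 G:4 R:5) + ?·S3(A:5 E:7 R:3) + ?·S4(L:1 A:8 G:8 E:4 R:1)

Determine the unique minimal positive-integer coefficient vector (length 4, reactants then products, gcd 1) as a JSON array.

L: 6·1 = 6 | 1·5+2·0+1·1 = 6
A: 6·3 = 18 | 1·0+2·5+1·8 = 18
G: 6·2 = 12 | 1·4+2·0+1·8 = 12
E: 6·3 = 18 | 1·0+2·7+1·4 = 18
R: 6·2 = 12 | 1·5+2·3+1·1 = 12
gcd(6,1,2,1) = 1

Coefficients: [6, 1, 2, 1]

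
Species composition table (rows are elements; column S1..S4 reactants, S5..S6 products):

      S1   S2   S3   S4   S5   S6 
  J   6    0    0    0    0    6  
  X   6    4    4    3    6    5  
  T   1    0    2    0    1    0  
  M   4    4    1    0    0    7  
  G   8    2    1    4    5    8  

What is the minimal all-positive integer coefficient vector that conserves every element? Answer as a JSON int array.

J: 3·6+2·0+1·0+5·0 = 18 | 5·0+3·6 = 18
X: 3·6+2·4+1·4+5·3 = 45 | 5·6+3·5 = 45
T: 3·1+2·0+1·2+5·0 = 5 | 5·1+3·0 = 5
M: 3·4+2·4+1·1+5·0 = 21 | 5·0+3·7 = 21
G: 3·8+2·2+1·1+5·4 = 49 | 5·5+3·8 = 49
gcd(3,2,1,5,5,3) = 1

Coefficients: [3, 2, 1, 5, 5, 3]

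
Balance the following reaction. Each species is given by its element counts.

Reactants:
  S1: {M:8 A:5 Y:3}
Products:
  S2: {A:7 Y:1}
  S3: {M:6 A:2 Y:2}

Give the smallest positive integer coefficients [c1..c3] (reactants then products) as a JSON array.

Coefficients: [3, 1, 4]

M: 3·8 = 24 | 1·0+4·6 = 24
A: 3·5 = 15 | 1·7+4·2 = 15
Y: 3·3 = 9 | 1·1+4·2 = 9
gcd(3,1,4) = 1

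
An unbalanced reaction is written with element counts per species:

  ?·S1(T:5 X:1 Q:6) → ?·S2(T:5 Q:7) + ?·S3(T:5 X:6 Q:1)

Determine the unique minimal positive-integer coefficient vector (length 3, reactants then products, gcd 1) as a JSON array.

T: 6·5 = 30 | 5·5+1·5 = 30
X: 6·1 = 6 | 5·0+1·6 = 6
Q: 6·6 = 36 | 5·7+1·1 = 36
gcd(6,5,1) = 1

Coefficients: [6, 5, 1]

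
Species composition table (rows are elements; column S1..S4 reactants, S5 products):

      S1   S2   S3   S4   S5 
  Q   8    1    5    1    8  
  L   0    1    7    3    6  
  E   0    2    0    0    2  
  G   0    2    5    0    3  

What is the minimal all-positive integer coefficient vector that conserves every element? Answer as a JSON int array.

Q: 3·8+5·1+1·5+6·1 = 40 | 5·8 = 40
L: 3·0+5·1+1·7+6·3 = 30 | 5·6 = 30
E: 3·0+5·2+1·0+6·0 = 10 | 5·2 = 10
G: 3·0+5·2+1·5+6·0 = 15 | 5·3 = 15
gcd(3,5,1,6,5) = 1

Coefficients: [3, 5, 1, 6, 5]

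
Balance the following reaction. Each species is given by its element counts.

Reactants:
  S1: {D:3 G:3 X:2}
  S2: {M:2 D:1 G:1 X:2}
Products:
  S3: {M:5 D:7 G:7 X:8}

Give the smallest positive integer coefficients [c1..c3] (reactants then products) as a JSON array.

Coefficients: [3, 5, 2]

M: 3·0+5·2 = 10 | 2·5 = 10
D: 3·3+5·1 = 14 | 2·7 = 14
G: 3·3+5·1 = 14 | 2·7 = 14
X: 3·2+5·2 = 16 | 2·8 = 16
gcd(3,5,2) = 1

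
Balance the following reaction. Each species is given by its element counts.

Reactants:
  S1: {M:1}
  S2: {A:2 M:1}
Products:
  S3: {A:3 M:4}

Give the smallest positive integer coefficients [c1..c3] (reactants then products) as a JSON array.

A: 5·0+3·2 = 6 | 2·3 = 6
M: 5·1+3·1 = 8 | 2·4 = 8
gcd(5,3,2) = 1

Coefficients: [5, 3, 2]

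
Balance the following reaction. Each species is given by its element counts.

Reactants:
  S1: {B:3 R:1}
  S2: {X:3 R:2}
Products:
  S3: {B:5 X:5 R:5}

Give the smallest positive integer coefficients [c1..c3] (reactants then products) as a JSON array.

Coefficients: [5, 5, 3]

B: 5·3+5·0 = 15 | 3·5 = 15
X: 5·0+5·3 = 15 | 3·5 = 15
R: 5·1+5·2 = 15 | 3·5 = 15
gcd(5,5,3) = 1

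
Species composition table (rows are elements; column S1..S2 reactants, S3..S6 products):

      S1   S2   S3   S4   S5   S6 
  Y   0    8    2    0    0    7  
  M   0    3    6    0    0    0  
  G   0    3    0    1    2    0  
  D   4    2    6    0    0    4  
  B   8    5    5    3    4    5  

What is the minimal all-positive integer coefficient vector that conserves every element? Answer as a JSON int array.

Y: 5·0+4·8 = 32 | 2·2+6·0+3·0+4·7 = 32
M: 5·0+4·3 = 12 | 2·6+6·0+3·0+4·0 = 12
G: 5·0+4·3 = 12 | 2·0+6·1+3·2+4·0 = 12
D: 5·4+4·2 = 28 | 2·6+6·0+3·0+4·4 = 28
B: 5·8+4·5 = 60 | 2·5+6·3+3·4+4·5 = 60
gcd(5,4,2,6,3,4) = 1

Coefficients: [5, 4, 2, 6, 3, 4]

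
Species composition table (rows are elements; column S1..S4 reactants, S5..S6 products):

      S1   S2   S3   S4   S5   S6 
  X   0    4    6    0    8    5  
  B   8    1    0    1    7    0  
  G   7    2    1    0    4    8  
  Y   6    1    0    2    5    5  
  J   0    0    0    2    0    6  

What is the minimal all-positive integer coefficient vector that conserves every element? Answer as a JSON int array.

X: 3·0+5·4+5·6+6·0 = 50 | 5·8+2·5 = 50
B: 3·8+5·1+5·0+6·1 = 35 | 5·7+2·0 = 35
G: 3·7+5·2+5·1+6·0 = 36 | 5·4+2·8 = 36
Y: 3·6+5·1+5·0+6·2 = 35 | 5·5+2·5 = 35
J: 3·0+5·0+5·0+6·2 = 12 | 5·0+2·6 = 12
gcd(3,5,5,6,5,2) = 1

Coefficients: [3, 5, 5, 6, 5, 2]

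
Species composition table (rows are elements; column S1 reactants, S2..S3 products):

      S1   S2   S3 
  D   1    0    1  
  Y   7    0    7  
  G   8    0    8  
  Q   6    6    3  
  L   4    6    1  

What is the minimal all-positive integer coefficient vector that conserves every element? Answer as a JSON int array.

Coefficients: [2, 1, 2]

D: 2·1 = 2 | 1·0+2·1 = 2
Y: 2·7 = 14 | 1·0+2·7 = 14
G: 2·8 = 16 | 1·0+2·8 = 16
Q: 2·6 = 12 | 1·6+2·3 = 12
L: 2·4 = 8 | 1·6+2·1 = 8
gcd(2,1,2) = 1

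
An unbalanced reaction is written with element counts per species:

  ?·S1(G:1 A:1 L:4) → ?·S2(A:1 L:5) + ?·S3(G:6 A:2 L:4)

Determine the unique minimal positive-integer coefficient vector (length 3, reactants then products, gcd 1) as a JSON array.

G: 6·1 = 6 | 4·0+1·6 = 6
A: 6·1 = 6 | 4·1+1·2 = 6
L: 6·4 = 24 | 4·5+1·4 = 24
gcd(6,4,1) = 1

Coefficients: [6, 4, 1]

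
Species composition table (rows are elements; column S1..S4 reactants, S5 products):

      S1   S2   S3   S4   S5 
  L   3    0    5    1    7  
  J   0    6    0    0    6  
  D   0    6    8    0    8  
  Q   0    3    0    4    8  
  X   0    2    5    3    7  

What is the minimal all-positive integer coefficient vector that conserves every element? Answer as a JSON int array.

L: 6·3+4·0+1·5+5·1 = 28 | 4·7 = 28
J: 6·0+4·6+1·0+5·0 = 24 | 4·6 = 24
D: 6·0+4·6+1·8+5·0 = 32 | 4·8 = 32
Q: 6·0+4·3+1·0+5·4 = 32 | 4·8 = 32
X: 6·0+4·2+1·5+5·3 = 28 | 4·7 = 28
gcd(6,4,1,5,4) = 1

Coefficients: [6, 4, 1, 5, 4]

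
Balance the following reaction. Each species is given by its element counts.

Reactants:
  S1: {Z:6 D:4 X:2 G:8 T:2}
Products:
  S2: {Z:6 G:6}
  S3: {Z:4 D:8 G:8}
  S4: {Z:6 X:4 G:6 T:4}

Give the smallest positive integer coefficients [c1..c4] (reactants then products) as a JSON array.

Z: 6·6 = 36 | 1·6+3·4+3·6 = 36
D: 6·4 = 24 | 1·0+3·8+3·0 = 24
X: 6·2 = 12 | 1·0+3·0+3·4 = 12
G: 6·8 = 48 | 1·6+3·8+3·6 = 48
T: 6·2 = 12 | 1·0+3·0+3·4 = 12
gcd(6,1,3,3) = 1

Coefficients: [6, 1, 3, 3]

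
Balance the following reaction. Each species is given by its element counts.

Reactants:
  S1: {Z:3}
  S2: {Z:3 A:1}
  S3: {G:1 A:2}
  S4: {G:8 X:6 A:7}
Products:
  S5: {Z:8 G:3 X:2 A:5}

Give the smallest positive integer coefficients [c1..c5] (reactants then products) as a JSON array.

Coefficients: [2, 6, 1, 1, 3]

Z: 2·3+6·3+1·0+1·0 = 24 | 3·8 = 24
G: 2·0+6·0+1·1+1·8 = 9 | 3·3 = 9
X: 2·0+6·0+1·0+1·6 = 6 | 3·2 = 6
A: 2·0+6·1+1·2+1·7 = 15 | 3·5 = 15
gcd(2,6,1,1,3) = 1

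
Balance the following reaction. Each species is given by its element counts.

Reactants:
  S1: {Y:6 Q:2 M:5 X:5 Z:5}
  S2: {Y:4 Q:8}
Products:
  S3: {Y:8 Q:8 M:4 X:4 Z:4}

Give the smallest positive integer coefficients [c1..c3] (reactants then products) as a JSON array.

Coefficients: [4, 4, 5]

Y: 4·6+4·4 = 40 | 5·8 = 40
Q: 4·2+4·8 = 40 | 5·8 = 40
M: 4·5+4·0 = 20 | 5·4 = 20
X: 4·5+4·0 = 20 | 5·4 = 20
Z: 4·5+4·0 = 20 | 5·4 = 20
gcd(4,4,5) = 1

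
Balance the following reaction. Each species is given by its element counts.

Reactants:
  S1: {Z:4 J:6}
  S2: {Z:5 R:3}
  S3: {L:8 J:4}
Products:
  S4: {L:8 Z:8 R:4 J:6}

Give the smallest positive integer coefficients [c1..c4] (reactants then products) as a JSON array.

Coefficients: [1, 4, 3, 3]

L: 1·0+4·0+3·8 = 24 | 3·8 = 24
Z: 1·4+4·5+3·0 = 24 | 3·8 = 24
R: 1·0+4·3+3·0 = 12 | 3·4 = 12
J: 1·6+4·0+3·4 = 18 | 3·6 = 18
gcd(1,4,3,3) = 1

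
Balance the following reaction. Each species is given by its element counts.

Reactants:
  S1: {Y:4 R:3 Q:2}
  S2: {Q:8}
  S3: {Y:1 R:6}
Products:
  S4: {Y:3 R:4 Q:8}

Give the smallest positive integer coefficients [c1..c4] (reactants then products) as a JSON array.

Y: 4·4+5·0+2·1 = 18 | 6·3 = 18
R: 4·3+5·0+2·6 = 24 | 6·4 = 24
Q: 4·2+5·8+2·0 = 48 | 6·8 = 48
gcd(4,5,2,6) = 1

Coefficients: [4, 5, 2, 6]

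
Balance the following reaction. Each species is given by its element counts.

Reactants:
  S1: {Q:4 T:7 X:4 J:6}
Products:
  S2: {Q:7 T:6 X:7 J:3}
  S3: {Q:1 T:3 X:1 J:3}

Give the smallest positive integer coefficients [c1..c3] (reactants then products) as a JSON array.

Coefficients: [3, 1, 5]

Q: 3·4 = 12 | 1·7+5·1 = 12
T: 3·7 = 21 | 1·6+5·3 = 21
X: 3·4 = 12 | 1·7+5·1 = 12
J: 3·6 = 18 | 1·3+5·3 = 18
gcd(3,1,5) = 1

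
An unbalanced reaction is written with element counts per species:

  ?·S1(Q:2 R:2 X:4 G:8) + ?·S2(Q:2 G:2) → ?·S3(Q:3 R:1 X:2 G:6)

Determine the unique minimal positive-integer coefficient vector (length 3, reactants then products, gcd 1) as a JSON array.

Coefficients: [1, 2, 2]

Q: 1·2+2·2 = 6 | 2·3 = 6
R: 1·2+2·0 = 2 | 2·1 = 2
X: 1·4+2·0 = 4 | 2·2 = 4
G: 1·8+2·2 = 12 | 2·6 = 12
gcd(1,2,2) = 1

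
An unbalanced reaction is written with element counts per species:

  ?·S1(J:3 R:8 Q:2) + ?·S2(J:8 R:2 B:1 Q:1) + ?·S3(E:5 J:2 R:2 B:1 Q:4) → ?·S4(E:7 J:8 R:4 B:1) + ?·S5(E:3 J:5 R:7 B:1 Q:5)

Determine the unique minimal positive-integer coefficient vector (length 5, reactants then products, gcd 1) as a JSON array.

Coefficients: [4, 2, 5, 1, 6]

E: 4·0+2·0+5·5 = 25 | 1·7+6·3 = 25
J: 4·3+2·8+5·2 = 38 | 1·8+6·5 = 38
R: 4·8+2·2+5·2 = 46 | 1·4+6·7 = 46
B: 4·0+2·1+5·1 = 7 | 1·1+6·1 = 7
Q: 4·2+2·1+5·4 = 30 | 1·0+6·5 = 30
gcd(4,2,5,1,6) = 1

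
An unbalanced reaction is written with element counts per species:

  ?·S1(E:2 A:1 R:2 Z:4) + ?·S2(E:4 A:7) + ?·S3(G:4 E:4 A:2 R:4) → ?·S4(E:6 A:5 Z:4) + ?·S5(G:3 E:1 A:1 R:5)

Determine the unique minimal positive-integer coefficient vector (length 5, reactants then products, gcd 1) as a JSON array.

G: 4·0+2·0+3·4 = 12 | 4·0+4·3 = 12
E: 4·2+2·4+3·4 = 28 | 4·6+4·1 = 28
A: 4·1+2·7+3·2 = 24 | 4·5+4·1 = 24
R: 4·2+2·0+3·4 = 20 | 4·0+4·5 = 20
Z: 4·4+2·0+3·0 = 16 | 4·4+4·0 = 16
gcd(4,2,3,4,4) = 1

Coefficients: [4, 2, 3, 4, 4]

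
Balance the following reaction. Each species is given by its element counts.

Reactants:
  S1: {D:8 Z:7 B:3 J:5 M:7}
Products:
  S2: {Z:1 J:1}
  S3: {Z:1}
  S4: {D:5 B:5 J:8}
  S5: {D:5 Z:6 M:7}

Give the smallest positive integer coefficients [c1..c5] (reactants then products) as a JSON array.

D: 5·8 = 40 | 1·0+4·0+3·5+5·5 = 40
Z: 5·7 = 35 | 1·1+4·1+3·0+5·6 = 35
B: 5·3 = 15 | 1·0+4·0+3·5+5·0 = 15
J: 5·5 = 25 | 1·1+4·0+3·8+5·0 = 25
M: 5·7 = 35 | 1·0+4·0+3·0+5·7 = 35
gcd(5,1,4,3,5) = 1

Coefficients: [5, 1, 4, 3, 5]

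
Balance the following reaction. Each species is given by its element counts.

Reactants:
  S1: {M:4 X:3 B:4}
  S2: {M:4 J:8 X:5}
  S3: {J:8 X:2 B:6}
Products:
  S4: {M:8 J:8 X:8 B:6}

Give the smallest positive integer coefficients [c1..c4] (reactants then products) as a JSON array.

Coefficients: [6, 4, 1, 5]

M: 6·4+4·4+1·0 = 40 | 5·8 = 40
J: 6·0+4·8+1·8 = 40 | 5·8 = 40
X: 6·3+4·5+1·2 = 40 | 5·8 = 40
B: 6·4+4·0+1·6 = 30 | 5·6 = 30
gcd(6,4,1,5) = 1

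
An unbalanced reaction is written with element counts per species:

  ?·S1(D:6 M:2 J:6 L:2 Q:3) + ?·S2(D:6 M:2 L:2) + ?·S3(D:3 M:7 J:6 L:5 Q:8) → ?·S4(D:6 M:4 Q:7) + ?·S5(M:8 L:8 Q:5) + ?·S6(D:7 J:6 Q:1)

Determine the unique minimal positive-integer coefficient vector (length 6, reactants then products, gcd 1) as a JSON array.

Coefficients: [4, 3, 2, 1, 3, 6]

D: 4·6+3·6+2·3 = 48 | 1·6+3·0+6·7 = 48
M: 4·2+3·2+2·7 = 28 | 1·4+3·8+6·0 = 28
J: 4·6+3·0+2·6 = 36 | 1·0+3·0+6·6 = 36
L: 4·2+3·2+2·5 = 24 | 1·0+3·8+6·0 = 24
Q: 4·3+3·0+2·8 = 28 | 1·7+3·5+6·1 = 28
gcd(4,3,2,1,3,6) = 1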